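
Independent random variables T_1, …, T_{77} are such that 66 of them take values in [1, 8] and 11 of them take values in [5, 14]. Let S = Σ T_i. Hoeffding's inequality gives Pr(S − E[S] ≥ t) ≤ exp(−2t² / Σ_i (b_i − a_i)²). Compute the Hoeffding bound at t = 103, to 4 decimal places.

Σ(b_i − a_i)² = 66·7² + 11·9² = 4125.
Exponent = 2·103² / 4125 = 5.14376.
Bound = exp(−5.14376) = 0.00584.

0.0058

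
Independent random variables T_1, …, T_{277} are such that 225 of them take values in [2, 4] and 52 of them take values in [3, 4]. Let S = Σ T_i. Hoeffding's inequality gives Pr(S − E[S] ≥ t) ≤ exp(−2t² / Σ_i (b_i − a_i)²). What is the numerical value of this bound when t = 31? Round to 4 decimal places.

0.1328

Σ(b_i − a_i)² = 225·2² + 52·1² = 952.
Exponent = 2·31² / 952 = 2.01891.
Bound = exp(−2.01891) = 0.13280.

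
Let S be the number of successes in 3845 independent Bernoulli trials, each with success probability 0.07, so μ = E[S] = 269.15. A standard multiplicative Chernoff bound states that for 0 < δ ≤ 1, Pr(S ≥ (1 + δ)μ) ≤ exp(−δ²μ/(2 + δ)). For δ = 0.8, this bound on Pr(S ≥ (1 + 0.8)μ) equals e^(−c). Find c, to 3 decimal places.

c = δ²μ/(2 + δ) = 0.8²·269.15/(2 + 0.8) = 61.5200.

61.520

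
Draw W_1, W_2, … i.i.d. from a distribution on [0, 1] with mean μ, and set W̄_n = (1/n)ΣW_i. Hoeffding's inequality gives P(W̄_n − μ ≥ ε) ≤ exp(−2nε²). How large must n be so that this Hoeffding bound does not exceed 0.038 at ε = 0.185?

Require exp(−2nε²) ≤ 0.038, i.e. 2nε² ≥ ln(1/0.038) = 3.270169.
So n ≥ 3.270169 / (2·0.185²) = 47.775.
The smallest integer n is 48.

48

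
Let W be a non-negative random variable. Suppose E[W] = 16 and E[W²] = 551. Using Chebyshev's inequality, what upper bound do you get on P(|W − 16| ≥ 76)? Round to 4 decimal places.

0.0511

Var(W) = E[W²] − (E[W])² = 551 − 256 = 295.
Chebyshev's inequality: P(|W − μ| ≥ t) ≤ Var(W)/t² = 295/5776 = 0.0511.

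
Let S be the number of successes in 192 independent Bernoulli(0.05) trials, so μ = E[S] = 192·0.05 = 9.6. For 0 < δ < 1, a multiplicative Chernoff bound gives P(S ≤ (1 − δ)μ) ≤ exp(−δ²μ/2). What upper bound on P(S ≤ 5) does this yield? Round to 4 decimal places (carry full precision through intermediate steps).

0.3322

Write 5 = (1 − δ)μ, so δ = 1 − 5/9.6 = 0.4791667…
Then the exponent is δ²μ/2 = (μ − 5)²/(2μ) = 1.102083.
Bound = exp(−1.102083) = 0.33218.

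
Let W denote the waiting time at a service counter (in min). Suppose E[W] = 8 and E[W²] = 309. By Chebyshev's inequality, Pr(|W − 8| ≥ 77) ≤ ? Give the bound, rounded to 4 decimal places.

0.0413

Var(W) = E[W²] − (E[W])² = 309 − 64 = 245.
Chebyshev's inequality: Pr(|W − μ| ≥ t) ≤ Var(W)/t² = 245/5929 = 0.0413.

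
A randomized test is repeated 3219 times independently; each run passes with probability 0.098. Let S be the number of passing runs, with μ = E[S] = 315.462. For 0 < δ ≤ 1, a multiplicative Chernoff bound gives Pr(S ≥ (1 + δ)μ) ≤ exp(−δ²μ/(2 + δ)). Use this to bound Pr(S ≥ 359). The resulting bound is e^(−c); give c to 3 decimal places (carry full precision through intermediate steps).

2.810

Write 359 = (1 + δ)μ, so δ = 359/315.462 − 1 = 0.1380135…
Then the exponent is δ²μ/(2 + δ) = (359 − μ)² / (μ·(2 + δ)) = 2.810473.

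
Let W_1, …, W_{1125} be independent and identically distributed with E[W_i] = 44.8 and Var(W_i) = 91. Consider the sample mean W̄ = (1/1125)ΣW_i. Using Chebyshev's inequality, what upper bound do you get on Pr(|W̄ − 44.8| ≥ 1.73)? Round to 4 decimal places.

Var(W̄) = Var(W_i)/n = 91/1125 = 0.080889.
Chebyshev: Pr(|W̄ − 44.8| ≥ 1.73) ≤ Var(W̄)/(1.73)² = 91/(1125·1.73²) = 0.0270.

0.0270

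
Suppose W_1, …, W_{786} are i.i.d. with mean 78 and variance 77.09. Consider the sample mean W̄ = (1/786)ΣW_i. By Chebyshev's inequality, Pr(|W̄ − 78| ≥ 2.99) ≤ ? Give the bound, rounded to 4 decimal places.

Var(W̄) = Var(W_i)/n = 77.09/786 = 0.098079.
Chebyshev: Pr(|W̄ − 78| ≥ 2.99) ≤ Var(W̄)/(2.99)² = 77.09/(786·2.99²) = 0.0110.

0.0110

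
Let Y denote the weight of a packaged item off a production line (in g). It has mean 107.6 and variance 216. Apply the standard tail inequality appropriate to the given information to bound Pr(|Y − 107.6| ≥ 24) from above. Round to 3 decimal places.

Mean and variance are known, so Chebyshev's inequality applies.
Chebyshev: Pr(|Y − μ| ≥ t) ≤ Var(Y)/t².
Bound = 216 / 576 = 0.3750.

0.375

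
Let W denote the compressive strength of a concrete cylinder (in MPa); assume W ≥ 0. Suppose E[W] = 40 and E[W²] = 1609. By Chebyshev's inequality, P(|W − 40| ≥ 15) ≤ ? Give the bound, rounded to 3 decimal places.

0.040

Var(W) = E[W²] − (E[W])² = 1609 − 1600 = 9.
Chebyshev's inequality: P(|W − μ| ≥ t) ≤ Var(W)/t² = 9/225 = 0.0400.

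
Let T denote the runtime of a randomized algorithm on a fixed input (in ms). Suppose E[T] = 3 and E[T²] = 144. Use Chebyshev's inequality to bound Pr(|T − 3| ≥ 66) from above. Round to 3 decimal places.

Var(T) = E[T²] − (E[T])² = 144 − 9 = 135.
Chebyshev's inequality: Pr(|T − μ| ≥ t) ≤ Var(T)/t² = 135/4356 = 0.0310.

0.031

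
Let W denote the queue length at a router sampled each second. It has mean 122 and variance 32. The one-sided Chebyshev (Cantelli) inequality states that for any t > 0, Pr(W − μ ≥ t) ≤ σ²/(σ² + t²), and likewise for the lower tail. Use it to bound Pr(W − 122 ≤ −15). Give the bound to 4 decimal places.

0.1245

Here σ² = 32 and t = 15, so σ² + t² = 257.
Cantelli's bound: 32/257 = 0.1245.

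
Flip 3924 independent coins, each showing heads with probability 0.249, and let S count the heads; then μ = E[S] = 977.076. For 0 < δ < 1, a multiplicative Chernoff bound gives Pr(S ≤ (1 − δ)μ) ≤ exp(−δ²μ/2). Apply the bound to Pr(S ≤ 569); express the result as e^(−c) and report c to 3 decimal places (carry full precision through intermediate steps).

Write 569 = (1 − δ)μ, so δ = 1 − 569/977.076 = 0.4176502…
Then the exponent is δ²μ/2 = (μ − 569)²/(2μ) = 85.216514.

85.217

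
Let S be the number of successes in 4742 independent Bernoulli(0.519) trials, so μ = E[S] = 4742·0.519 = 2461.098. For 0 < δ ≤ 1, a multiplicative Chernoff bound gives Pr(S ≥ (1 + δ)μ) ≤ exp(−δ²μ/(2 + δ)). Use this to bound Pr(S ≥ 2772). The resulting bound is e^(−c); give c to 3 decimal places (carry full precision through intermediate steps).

Write 2772 = (1 + δ)μ, so δ = 2772/2461.098 − 1 = 0.1263265…
Then the exponent is δ²μ/(2 + δ) = (2772 − μ)² / (μ·(2 + δ)) = 18.470905.

18.471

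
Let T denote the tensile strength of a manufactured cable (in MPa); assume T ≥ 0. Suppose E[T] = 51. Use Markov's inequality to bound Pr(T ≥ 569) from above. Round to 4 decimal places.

Markov's inequality: for a non-negative random variable, Pr(T ≥ a) ≤ E[T]/a.
Here E[T] = 51 and a = 569, so the bound is 51/569 = 0.0896.

0.0896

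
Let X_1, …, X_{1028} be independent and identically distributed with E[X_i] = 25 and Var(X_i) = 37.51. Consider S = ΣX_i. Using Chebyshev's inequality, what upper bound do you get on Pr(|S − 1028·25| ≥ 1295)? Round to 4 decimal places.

Var(S) = n·Var(X_i) = 1028·37.51 = 38560.28.
Chebyshev: Pr(|S − 1028·25| ≥ 1295) ≤ Var(S)/1295² = 38560.28/1677025 = 0.0230.

0.0230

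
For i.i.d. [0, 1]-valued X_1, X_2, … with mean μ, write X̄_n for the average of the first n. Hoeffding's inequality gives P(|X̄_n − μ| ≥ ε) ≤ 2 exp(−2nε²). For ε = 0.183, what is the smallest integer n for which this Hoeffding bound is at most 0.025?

Require 2·exp(−2nε²) ≤ 0.025, i.e. 2nε² ≥ ln(2/0.025) = 4.382027.
So n ≥ 4.382027 / (2·0.183²) = 65.425.
The smallest integer n is 66.

66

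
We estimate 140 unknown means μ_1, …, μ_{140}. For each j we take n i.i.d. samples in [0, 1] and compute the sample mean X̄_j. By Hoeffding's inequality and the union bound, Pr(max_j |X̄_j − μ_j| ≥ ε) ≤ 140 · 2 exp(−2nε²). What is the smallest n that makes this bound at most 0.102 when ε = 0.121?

Need 2·140·exp(−2nε²) ≤ 0.102, i.e. exp(−2nε²) ≤ 0.102/280.
So 2nε² ≥ ln(280/0.102) = 7.917572.
Hence n ≥ 7.917572/(2·0.121²) = 270.390.
The smallest integer n is 271.

271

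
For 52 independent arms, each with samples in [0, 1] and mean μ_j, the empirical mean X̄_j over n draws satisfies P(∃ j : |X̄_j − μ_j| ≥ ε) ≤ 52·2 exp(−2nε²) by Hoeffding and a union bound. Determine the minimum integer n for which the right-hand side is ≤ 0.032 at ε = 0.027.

5547

Need 2·52·exp(−2nε²) ≤ 0.032, i.e. exp(−2nε²) ≤ 0.032/104.
So 2nε² ≥ ln(104/0.032) = 8.086410.
Hence n ≥ 8.086410/(2·0.027²) = 5546.235.
The smallest integer n is 5547.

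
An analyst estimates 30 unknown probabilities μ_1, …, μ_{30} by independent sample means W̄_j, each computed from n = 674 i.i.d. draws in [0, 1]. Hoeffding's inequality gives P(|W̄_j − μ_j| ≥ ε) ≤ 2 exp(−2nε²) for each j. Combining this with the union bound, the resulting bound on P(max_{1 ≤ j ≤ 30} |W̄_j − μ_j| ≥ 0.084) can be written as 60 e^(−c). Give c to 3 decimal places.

9.511

Union bound over the 30 events: P(max_{1 ≤ j ≤ 30} |W̄_j − μ_j| ≥ 0.084) ≤ 30·2·exp(−2nε²) = 60 exp(−2·674·0.084²).
So c = 2·674·0.084² = 9.5115.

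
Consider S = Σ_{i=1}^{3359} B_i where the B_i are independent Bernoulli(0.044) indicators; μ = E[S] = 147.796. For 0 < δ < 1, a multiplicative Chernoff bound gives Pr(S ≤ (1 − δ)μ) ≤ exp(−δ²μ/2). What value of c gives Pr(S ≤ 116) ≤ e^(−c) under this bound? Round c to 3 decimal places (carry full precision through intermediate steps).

Write 116 = (1 − δ)μ, so δ = 1 − 116/147.796 = 0.2151344…
Then the exponent is δ²μ/2 = (μ − 116)²/(2μ) = 3.420206.

3.420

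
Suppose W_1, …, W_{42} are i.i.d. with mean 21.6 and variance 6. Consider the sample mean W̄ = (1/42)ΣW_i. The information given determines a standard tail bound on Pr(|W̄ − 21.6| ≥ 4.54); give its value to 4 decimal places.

0.0069

With mean and variance of each term known, Chebyshev's inequality bounds the deviation of the sum (or sample mean).
Var(W̄) = Var(W_i)/n = 6/42 = 0.14286.
Chebyshev: Pr(|W̄ − 21.6| ≥ 4.54) ≤ Var(W̄)/(4.54)² = 6/(42·4.54²) = 0.0069.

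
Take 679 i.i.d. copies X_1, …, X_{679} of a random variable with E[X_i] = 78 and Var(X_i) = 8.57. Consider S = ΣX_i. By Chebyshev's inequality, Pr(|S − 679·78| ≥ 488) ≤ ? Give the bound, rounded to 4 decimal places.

Var(S) = n·Var(X_i) = 679·8.57 = 5819.03.
Chebyshev: Pr(|S − 679·78| ≥ 488) ≤ Var(S)/488² = 5819.03/238144 = 0.0244.

0.0244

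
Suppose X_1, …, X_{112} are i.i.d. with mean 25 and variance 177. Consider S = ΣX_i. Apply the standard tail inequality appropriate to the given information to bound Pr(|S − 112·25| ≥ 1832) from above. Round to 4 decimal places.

With mean and variance of each term known, Chebyshev's inequality bounds the deviation of the sum (or sample mean).
Var(S) = n·Var(X_i) = 112·177 = 19824.
Chebyshev: Pr(|S − 112·25| ≥ 1832) ≤ Var(S)/1832² = 19824/3356224 = 0.0059.

0.0059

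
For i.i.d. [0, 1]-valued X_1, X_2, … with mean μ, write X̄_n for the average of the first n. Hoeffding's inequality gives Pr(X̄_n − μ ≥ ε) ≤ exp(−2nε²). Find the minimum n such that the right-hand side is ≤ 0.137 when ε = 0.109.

Require exp(−2nε²) ≤ 0.137, i.e. 2nε² ≥ ln(1/0.137) = 1.987774.
So n ≥ 1.987774 / (2·0.109²) = 83.653.
The smallest integer n is 84.

84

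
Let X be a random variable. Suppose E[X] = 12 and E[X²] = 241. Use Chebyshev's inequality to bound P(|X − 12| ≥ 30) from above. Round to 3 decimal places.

0.108

Var(X) = E[X²] − (E[X])² = 241 − 144 = 97.
Chebyshev's inequality: P(|X − μ| ≥ t) ≤ Var(X)/t² = 97/900 = 0.1078.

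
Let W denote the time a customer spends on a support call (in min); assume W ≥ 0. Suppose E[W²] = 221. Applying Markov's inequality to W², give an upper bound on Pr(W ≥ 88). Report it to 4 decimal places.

Since W ≥ 0, the event {W ≥ 88} is the same as {W² ≥ 7744}.
Markov's inequality applied to W² gives Pr(W² ≥ 7744) ≤ E[W²]/7744 = 221/7744 = 0.0285.

0.0285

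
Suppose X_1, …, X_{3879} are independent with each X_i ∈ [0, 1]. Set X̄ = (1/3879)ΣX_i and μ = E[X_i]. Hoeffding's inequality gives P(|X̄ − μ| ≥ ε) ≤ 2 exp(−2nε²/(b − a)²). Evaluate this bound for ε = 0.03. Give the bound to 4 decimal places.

Exponent: 2nε²/(b − a)² = 2·3879·0.03² / 1² = 6.98220.
Bound = 2·exp(−6.98220) = 0.00186.

0.0019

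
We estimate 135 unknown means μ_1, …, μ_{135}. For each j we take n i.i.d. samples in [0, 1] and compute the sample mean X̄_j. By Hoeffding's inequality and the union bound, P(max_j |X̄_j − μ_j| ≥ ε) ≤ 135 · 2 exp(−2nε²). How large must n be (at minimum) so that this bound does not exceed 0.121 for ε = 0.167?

Need 2·135·exp(−2nε²) ≤ 0.121, i.e. exp(−2nε²) ≤ 0.121/270.
So 2nε² ≥ ln(270/0.121) = 7.710387.
Hence n ≥ 7.710387/(2·0.167²) = 138.233.
The smallest integer n is 139.

139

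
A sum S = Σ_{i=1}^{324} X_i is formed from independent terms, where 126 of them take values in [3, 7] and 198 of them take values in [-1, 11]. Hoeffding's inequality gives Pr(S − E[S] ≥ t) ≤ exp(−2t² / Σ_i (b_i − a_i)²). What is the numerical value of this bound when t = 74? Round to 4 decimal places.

Σ(b_i − a_i)² = 126·4² + 198·12² = 30528.
Exponent = 2·74² / 30528 = 0.35875.
Bound = exp(−0.35875) = 0.69855.

0.6985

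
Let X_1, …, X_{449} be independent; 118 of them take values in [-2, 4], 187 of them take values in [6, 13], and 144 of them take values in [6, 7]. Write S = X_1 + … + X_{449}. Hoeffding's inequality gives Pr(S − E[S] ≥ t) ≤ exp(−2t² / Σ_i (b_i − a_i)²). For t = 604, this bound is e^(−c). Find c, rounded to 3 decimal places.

Σ(b_i − a_i)² = 118·6² + 187·7² + 144·1² = 13555.
c = 2t² / 13555 = 2·604² / 13555 = 53.8275.

53.828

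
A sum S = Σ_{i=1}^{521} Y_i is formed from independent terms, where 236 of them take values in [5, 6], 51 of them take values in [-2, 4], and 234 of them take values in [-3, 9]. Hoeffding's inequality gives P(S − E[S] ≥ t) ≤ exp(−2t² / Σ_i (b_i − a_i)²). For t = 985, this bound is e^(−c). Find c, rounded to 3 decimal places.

54.251

Σ(b_i − a_i)² = 236·1² + 51·6² + 234·12² = 35768.
c = 2t² / 35768 = 2·985² / 35768 = 54.2510.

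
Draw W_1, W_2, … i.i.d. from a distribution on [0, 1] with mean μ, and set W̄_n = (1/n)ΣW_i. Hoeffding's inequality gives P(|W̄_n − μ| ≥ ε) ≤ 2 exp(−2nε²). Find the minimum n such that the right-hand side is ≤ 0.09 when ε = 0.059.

446

Require 2·exp(−2nε²) ≤ 0.09, i.e. 2nε² ≥ ln(2/0.09) = 3.101093.
So n ≥ 3.101093 / (2·0.059²) = 445.431.
The smallest integer n is 446.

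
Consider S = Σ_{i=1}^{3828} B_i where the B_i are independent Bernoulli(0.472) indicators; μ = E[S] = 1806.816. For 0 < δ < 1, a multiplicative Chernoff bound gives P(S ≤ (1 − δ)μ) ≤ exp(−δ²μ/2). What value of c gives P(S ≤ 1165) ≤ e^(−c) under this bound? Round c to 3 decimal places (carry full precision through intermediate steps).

113.993

Write 1165 = (1 − δ)μ, so δ = 1 − 1165/1806.816 = 0.3552193…
Then the exponent is δ²μ/2 = (μ − 1165)²/(2μ) = 113.992730.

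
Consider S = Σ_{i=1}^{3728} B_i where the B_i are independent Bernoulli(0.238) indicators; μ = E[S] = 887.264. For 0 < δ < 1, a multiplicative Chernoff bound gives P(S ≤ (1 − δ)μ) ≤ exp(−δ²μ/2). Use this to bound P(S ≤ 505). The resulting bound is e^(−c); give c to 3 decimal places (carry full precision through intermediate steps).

82.346

Write 505 = (1 − δ)μ, so δ = 1 − 505/887.264 = 0.4308346…
Then the exponent is δ²μ/2 = (μ − 505)²/(2μ) = 82.346272.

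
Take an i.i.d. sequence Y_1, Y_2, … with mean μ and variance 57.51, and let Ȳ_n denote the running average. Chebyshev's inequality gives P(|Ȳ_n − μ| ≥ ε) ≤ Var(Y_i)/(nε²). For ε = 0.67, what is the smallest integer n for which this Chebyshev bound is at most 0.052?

2464

Require 57.51/(n·0.67²) ≤ 0.052, i.e. n ≥ 57.51/(0.052·0.67²) = 2463.715.
The smallest integer n is 2464.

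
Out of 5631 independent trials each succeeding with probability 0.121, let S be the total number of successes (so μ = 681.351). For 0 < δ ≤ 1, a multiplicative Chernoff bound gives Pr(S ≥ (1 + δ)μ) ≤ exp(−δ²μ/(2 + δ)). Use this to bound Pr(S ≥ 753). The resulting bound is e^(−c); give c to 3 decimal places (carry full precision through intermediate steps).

3.579

Write 753 = (1 + δ)μ, so δ = 753/681.351 − 1 = 0.1051573…
Then the exponent is δ²μ/(2 + δ) = (753 − μ)² / (μ·(2 + δ)) = 3.579026.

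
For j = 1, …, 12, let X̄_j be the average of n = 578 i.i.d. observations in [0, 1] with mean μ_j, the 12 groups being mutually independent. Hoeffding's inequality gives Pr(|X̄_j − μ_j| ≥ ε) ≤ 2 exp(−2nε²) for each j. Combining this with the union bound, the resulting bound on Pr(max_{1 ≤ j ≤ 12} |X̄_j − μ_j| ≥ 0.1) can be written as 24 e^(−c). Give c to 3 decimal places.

Union bound over the 12 events: Pr(max_{1 ≤ j ≤ 12} |X̄_j − μ_j| ≥ 0.1) ≤ 12·2·exp(−2nε²) = 24 exp(−2·578·0.1²).
So c = 2·578·0.1² = 11.5600.

11.560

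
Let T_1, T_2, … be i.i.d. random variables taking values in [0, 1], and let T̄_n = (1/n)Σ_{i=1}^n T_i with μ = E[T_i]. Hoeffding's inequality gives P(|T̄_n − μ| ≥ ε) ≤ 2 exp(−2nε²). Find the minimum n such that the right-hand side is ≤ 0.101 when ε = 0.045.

738

Require 2·exp(−2nε²) ≤ 0.101, i.e. 2nε² ≥ ln(2/0.101) = 2.985782.
So n ≥ 2.985782 / (2·0.045²) = 737.230.
The smallest integer n is 738.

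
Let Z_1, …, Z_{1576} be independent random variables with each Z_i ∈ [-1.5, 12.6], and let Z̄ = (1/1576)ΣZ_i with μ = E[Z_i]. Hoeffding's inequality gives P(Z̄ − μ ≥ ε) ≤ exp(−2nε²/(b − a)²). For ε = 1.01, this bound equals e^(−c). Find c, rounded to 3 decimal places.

c = 2nε²/(b − a)² = 2·1576·1.01² / 14.1² = 16.1730.

16.173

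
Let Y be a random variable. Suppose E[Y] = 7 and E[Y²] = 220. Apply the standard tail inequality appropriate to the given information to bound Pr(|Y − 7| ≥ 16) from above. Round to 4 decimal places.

0.6680

The first two moments determine the variance, so Chebyshev's inequality is the sharpest standard bound available.
Var(Y) = E[Y²] − (E[Y])² = 220 − 49 = 171.
Chebyshev's inequality: Pr(|Y − μ| ≥ t) ≤ Var(Y)/t² = 171/256 = 0.6680.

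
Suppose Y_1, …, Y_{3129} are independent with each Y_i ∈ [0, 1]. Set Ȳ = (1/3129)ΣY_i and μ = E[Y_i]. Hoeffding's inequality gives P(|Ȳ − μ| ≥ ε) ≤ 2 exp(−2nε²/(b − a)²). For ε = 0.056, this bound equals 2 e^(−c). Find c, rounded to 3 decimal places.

c = 2nε²/(b − a)² = 2·3129·0.056² / 1² = 19.6251.

19.625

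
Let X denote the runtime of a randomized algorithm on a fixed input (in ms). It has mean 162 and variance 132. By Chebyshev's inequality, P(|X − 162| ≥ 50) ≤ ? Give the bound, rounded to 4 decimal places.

0.0528

Chebyshev: P(|X − μ| ≥ t) ≤ Var(X)/t².
Bound = 132 / 2500 = 0.0528.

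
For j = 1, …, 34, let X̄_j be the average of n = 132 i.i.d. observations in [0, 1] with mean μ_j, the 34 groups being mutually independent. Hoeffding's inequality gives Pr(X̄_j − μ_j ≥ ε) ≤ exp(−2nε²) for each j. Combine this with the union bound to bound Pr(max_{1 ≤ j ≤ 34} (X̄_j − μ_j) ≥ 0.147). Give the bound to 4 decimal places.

Per-experiment Hoeffding bound: exp(−2·132·0.147²) = exp(−5.70478) = 0.00333.
Union bound over 34 events: 34·0.00333 = 0.11322.

0.1132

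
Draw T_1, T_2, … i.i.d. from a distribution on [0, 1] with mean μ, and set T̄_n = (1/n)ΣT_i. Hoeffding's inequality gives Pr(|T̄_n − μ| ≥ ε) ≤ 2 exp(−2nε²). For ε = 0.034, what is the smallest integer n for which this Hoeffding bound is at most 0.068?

Require 2·exp(−2nε²) ≤ 0.068, i.e. 2nε² ≥ ln(2/0.068) = 3.381395.
So n ≥ 3.381395 / (2·0.034²) = 1462.541.
The smallest integer n is 1463.

1463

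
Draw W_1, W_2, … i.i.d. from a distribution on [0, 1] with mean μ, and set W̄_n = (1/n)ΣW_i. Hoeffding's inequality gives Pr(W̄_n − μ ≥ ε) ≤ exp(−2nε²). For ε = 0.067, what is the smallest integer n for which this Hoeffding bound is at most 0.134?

224

Require exp(−2nε²) ≤ 0.134, i.e. 2nε² ≥ ln(1/0.134) = 2.009915.
So n ≥ 2.009915 / (2·0.067²) = 223.871.
The smallest integer n is 224.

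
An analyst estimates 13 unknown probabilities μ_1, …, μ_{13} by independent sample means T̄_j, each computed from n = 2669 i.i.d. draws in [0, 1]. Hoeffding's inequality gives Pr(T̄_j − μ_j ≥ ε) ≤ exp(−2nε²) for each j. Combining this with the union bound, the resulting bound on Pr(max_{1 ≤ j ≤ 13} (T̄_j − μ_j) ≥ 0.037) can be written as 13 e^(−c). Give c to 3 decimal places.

7.308

Union bound over the 13 events: Pr(max_{1 ≤ j ≤ 13} (T̄_j − μ_j) ≥ 0.037) ≤ 13·exp(−2nε²) = 13 exp(−2·2669·0.037²).
So c = 2·2669·0.037² = 7.3077.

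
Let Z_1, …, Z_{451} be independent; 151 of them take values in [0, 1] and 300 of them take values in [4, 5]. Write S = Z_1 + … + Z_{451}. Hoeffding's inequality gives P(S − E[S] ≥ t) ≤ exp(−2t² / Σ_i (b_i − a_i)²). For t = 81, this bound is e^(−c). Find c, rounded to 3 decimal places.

29.095

Σ(b_i − a_i)² = 151·1² + 300·1² = 451.
c = 2t² / 451 = 2·81² / 451 = 29.0953.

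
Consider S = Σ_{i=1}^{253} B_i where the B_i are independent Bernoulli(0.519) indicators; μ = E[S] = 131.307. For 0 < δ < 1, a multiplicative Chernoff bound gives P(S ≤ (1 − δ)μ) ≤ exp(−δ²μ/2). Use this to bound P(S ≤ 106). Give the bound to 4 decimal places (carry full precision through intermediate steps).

Write 106 = (1 − δ)μ, so δ = 1 − 106/131.307 = 0.1927315…
Then the exponent is δ²μ/2 = (μ − 106)²/(2μ) = 2.438729.
Bound = exp(−2.438729) = 0.08727.

0.0873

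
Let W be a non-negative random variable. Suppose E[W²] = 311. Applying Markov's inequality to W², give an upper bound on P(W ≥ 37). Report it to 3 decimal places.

Since W ≥ 0, the event {W ≥ 37} is the same as {W² ≥ 1369}.
Markov's inequality applied to W² gives P(W² ≥ 1369) ≤ E[W²]/1369 = 311/1369 = 0.2272.

0.227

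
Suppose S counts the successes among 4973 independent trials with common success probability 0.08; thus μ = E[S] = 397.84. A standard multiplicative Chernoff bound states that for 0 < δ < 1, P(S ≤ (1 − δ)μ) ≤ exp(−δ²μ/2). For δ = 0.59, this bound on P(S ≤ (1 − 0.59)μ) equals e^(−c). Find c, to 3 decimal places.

69.244

c = δ²μ/2 = 0.59²·397.84/2 = 69.2441.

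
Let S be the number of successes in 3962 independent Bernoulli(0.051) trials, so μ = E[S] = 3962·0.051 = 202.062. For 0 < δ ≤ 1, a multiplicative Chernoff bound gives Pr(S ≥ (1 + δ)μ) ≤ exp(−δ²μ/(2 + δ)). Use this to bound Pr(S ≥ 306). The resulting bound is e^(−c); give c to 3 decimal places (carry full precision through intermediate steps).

21.263

Write 306 = (1 + δ)μ, so δ = 306/202.062 − 1 = 0.5143867…
Then the exponent is δ²μ/(2 + δ) = (306 − μ)² / (μ·(2 + δ)) = 21.263365.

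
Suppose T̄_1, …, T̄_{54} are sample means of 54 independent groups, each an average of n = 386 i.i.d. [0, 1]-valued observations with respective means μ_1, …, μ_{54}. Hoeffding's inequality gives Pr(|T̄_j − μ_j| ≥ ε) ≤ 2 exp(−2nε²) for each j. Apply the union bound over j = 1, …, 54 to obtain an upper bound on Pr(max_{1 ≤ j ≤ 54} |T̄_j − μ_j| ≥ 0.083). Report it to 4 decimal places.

0.5293

Per-experiment Hoeffding bound: 2·exp(−2·386·0.083²) = 2·exp(−5.31831) = 0.0098021.
Union bound over 54 events: 54·0.0098021 = 0.52931.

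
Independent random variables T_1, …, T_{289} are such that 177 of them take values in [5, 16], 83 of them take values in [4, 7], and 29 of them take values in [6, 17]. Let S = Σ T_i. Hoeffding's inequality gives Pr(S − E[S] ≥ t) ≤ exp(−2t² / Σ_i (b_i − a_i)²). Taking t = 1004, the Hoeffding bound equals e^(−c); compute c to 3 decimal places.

78.527

Σ(b_i − a_i)² = 177·11² + 83·3² + 29·11² = 25673.
c = 2t² / 25673 = 2·1004² / 25673 = 78.5273.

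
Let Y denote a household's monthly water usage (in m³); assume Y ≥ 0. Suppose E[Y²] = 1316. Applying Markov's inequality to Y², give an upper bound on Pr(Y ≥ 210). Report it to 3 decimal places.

Since Y ≥ 0, the event {Y ≥ 210} is the same as {Y² ≥ 44100}.
Markov's inequality applied to Y² gives Pr(Y² ≥ 44100) ≤ E[Y²]/44100 = 1316/44100 = 0.0298.

0.030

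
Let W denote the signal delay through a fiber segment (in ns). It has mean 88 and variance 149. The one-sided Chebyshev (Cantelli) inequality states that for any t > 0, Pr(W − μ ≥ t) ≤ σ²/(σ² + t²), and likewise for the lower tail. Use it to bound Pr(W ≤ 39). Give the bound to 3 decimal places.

Here σ² = 149 and t = 49, so σ² + t² = 2550.
Cantelli's bound: 149/2550 = 0.0584.

0.058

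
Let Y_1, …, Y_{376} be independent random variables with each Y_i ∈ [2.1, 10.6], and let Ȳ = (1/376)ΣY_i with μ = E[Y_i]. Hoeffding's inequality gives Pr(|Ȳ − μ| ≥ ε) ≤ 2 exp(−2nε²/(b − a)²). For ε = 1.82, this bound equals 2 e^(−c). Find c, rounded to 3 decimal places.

c = 2nε²/(b − a)² = 2·376·1.82² / 8.5² = 34.4765.

34.476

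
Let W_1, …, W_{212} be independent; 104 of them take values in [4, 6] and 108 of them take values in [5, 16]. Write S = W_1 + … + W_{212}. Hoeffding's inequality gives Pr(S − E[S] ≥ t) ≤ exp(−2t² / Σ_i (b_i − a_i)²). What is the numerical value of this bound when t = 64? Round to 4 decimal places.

0.5447

Σ(b_i − a_i)² = 104·2² + 108·11² = 13484.
Exponent = 2·64² / 13484 = 0.60753.
Bound = exp(−0.60753) = 0.54469.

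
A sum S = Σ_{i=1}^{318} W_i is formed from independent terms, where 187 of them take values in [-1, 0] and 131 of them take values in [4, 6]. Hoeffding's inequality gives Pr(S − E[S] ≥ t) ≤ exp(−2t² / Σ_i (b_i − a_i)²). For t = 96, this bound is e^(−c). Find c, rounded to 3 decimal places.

Σ(b_i − a_i)² = 187·1² + 131·2² = 711.
c = 2t² / 711 = 2·96² / 711 = 25.9241.

25.924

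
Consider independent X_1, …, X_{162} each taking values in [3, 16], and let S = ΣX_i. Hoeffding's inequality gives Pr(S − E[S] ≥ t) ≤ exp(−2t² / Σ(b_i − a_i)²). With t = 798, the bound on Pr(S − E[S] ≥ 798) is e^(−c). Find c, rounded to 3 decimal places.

Σ(b_i − a_i)² = 162·(13)² = 27378.
c = 2t²/27378 = 2·798²/27378 = 46.5194.

46.519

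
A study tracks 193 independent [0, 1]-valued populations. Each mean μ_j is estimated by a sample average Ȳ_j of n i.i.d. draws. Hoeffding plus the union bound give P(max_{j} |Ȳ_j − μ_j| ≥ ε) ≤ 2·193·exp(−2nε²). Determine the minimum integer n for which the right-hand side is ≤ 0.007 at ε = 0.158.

Need 2·193·exp(−2nε²) ≤ 0.007, i.e. exp(−2nε²) ≤ 0.007/386.
So 2nε² ≥ ln(386/0.007) = 10.917682.
Hence n ≥ 10.917682/(2·0.158²) = 218.669.
The smallest integer n is 219.

219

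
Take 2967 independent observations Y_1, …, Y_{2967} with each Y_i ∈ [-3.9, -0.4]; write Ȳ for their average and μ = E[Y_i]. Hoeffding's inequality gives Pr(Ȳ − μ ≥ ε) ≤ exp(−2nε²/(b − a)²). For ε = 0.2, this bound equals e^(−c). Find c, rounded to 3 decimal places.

c = 2nε²/(b − a)² = 2·2967·0.2² / 3.5² = 19.3763.

19.376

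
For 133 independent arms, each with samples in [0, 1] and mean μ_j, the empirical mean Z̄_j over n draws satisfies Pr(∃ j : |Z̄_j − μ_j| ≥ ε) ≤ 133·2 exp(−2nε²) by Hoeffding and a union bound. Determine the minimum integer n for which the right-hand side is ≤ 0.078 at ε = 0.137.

Need 2·133·exp(−2nε²) ≤ 0.078, i.e. exp(−2nε²) ≤ 0.078/266.
So 2nε² ≥ ln(266/0.078) = 8.134543.
Hence n ≥ 8.134543/(2·0.137²) = 216.702.
The smallest integer n is 217.

217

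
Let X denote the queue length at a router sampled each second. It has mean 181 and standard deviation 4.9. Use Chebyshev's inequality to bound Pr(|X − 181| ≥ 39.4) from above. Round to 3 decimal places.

0.015

Chebyshev: Pr(|X − μ| ≥ t) ≤ Var(X)/t².
Var(X) = σ² = 4.9² = 24.01.
Bound = 24.01 / 1552.36 = 0.0155.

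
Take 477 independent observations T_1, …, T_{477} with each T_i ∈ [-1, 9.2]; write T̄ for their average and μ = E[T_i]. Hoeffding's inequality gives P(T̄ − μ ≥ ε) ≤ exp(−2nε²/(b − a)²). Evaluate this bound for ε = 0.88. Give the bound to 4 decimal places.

0.0008

Exponent: 2nε²/(b − a)² = 2·477·0.88² / 10.2² = 7.10090.
Bound = exp(−7.10090) = 0.00082.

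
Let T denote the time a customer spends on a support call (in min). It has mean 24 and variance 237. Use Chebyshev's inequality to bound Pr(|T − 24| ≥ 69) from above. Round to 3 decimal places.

Chebyshev: Pr(|T − μ| ≥ t) ≤ Var(T)/t².
Bound = 237 / 4761 = 0.0498.

0.050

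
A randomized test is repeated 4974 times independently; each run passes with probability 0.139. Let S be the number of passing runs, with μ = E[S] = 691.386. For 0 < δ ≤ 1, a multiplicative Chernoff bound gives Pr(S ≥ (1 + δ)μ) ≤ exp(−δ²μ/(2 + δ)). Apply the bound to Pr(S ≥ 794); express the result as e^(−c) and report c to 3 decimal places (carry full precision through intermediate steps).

Write 794 = (1 + δ)μ, so δ = 794/691.386 − 1 = 0.1484178…
Then the exponent is δ²μ/(2 + δ) = (794 − μ)² / (μ·(2 + δ)) = 7.088819.

7.089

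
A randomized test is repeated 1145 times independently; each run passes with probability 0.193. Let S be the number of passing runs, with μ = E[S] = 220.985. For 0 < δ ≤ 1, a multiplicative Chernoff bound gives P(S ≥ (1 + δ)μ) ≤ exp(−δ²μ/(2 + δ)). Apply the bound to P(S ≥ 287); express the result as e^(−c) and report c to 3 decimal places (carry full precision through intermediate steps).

Write 287 = (1 + δ)μ, so δ = 287/220.985 − 1 = 0.2987307…
Then the exponent is δ²μ/(2 + δ) = (287 − μ)² / (μ·(2 + δ)) = 8.578955.

8.579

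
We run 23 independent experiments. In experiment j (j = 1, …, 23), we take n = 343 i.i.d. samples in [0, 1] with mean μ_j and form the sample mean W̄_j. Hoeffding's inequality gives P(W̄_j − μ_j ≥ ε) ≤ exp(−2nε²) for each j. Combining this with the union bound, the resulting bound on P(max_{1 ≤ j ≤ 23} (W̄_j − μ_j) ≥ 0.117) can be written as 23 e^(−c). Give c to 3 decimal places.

9.391

Union bound over the 23 events: P(max_{1 ≤ j ≤ 23} (W̄_j − μ_j) ≥ 0.117) ≤ 23·exp(−2nε²) = 23 exp(−2·343·0.117²).
So c = 2·343·0.117² = 9.3907.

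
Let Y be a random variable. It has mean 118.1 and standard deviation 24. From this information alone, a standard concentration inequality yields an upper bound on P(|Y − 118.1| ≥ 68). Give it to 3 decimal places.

Mean and variance are known, so Chebyshev's inequality applies.
Chebyshev: P(|Y − μ| ≥ t) ≤ Var(Y)/t².
Var(Y) = σ² = 24² = 576.
Bound = 576 / 4624 = 0.1246.

0.125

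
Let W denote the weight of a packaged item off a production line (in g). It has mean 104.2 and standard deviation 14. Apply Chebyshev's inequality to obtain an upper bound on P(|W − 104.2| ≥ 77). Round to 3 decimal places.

0.033

Chebyshev: P(|W − μ| ≥ t) ≤ Var(W)/t².
Var(W) = σ² = 14² = 196.
Bound = 196 / 5929 = 0.0331.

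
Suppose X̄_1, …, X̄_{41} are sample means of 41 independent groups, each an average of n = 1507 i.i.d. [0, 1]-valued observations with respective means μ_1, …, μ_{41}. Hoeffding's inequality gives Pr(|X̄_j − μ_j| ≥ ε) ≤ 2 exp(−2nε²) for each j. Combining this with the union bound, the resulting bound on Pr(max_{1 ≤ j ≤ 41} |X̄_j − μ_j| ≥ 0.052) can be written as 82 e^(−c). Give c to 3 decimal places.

Union bound over the 41 events: Pr(max_{1 ≤ j ≤ 41} |X̄_j − μ_j| ≥ 0.052) ≤ 41·2·exp(−2nε²) = 82 exp(−2·1507·0.052²).
So c = 2·1507·0.052² = 8.1499.

8.150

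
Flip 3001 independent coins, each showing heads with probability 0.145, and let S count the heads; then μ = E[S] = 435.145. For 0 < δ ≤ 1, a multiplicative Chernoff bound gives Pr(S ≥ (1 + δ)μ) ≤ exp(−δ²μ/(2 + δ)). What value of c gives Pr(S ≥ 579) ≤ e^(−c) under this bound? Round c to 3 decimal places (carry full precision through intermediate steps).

Write 579 = (1 + δ)μ, so δ = 579/435.145 − 1 = 0.330591…
Then the exponent is δ²μ/(2 + δ) = (579 − μ)² / (μ·(2 + δ)) = 20.405623.

20.406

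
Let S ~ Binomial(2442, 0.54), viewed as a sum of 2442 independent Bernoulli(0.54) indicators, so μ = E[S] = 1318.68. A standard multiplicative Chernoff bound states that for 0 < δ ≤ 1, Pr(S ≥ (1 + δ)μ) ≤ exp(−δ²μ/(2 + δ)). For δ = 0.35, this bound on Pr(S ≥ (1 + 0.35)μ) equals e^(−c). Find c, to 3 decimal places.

c = δ²μ/(2 + δ) = 0.35²·1318.68/(2 + 0.35) = 68.7397.

68.740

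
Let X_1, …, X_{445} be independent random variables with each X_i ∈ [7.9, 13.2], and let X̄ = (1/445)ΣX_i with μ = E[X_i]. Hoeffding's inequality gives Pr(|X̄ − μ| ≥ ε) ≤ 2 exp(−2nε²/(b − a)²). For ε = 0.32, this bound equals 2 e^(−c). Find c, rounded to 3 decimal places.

3.244

c = 2nε²/(b − a)² = 2·445·0.32² / 5.3² = 3.2444.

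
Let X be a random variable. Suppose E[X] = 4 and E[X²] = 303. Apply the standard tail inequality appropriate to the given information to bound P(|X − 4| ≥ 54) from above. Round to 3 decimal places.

The first two moments determine the variance, so Chebyshev's inequality is the sharpest standard bound available.
Var(X) = E[X²] − (E[X])² = 303 − 16 = 287.
Chebyshev's inequality: P(|X − μ| ≥ t) ≤ Var(X)/t² = 287/2916 = 0.0984.

0.098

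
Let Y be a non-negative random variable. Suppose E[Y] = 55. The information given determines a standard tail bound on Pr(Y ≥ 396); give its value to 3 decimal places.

0.139

Only the mean of a non-negative variable is known, so Markov's inequality is the applicable tail bound.
Markov's inequality: for a non-negative random variable, Pr(Y ≥ a) ≤ E[Y]/a.
Here E[Y] = 55 and a = 396, so the bound is 55/396 = 0.1389.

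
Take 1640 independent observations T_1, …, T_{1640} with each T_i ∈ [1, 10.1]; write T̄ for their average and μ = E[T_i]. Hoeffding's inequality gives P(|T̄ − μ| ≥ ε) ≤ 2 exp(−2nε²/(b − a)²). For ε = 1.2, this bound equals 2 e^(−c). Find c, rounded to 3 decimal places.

57.037

c = 2nε²/(b − a)² = 2·1640·1.2² / 9.1² = 57.0366.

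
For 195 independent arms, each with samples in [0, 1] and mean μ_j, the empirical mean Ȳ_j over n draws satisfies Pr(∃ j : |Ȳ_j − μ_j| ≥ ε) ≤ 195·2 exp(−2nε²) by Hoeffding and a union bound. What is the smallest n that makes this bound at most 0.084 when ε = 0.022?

8723

Need 2·195·exp(−2nε²) ≤ 0.084, i.e. exp(−2nε²) ≤ 0.084/390.
So 2nε² ≥ ln(390/0.084) = 8.443085.
Hence n ≥ 8.443085/(2·0.022²) = 8722.195.
The smallest integer n is 8723.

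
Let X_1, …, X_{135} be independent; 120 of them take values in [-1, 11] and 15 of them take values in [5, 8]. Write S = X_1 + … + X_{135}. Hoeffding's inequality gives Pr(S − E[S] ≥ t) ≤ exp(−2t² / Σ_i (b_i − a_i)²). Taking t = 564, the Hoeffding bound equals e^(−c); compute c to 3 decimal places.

Σ(b_i − a_i)² = 120·12² + 15·3² = 17415.
c = 2t² / 17415 = 2·564² / 17415 = 36.5313.

36.531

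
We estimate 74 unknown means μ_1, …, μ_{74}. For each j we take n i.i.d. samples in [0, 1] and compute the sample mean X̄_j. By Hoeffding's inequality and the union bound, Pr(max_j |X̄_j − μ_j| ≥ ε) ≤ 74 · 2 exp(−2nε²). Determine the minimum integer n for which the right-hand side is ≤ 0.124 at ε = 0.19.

99

Need 2·74·exp(−2nε²) ≤ 0.124, i.e. exp(−2nε²) ≤ 0.124/148.
So 2nε² ≥ ln(148/0.124) = 7.084686.
Hence n ≥ 7.084686/(2·0.19²) = 98.126.
The smallest integer n is 99.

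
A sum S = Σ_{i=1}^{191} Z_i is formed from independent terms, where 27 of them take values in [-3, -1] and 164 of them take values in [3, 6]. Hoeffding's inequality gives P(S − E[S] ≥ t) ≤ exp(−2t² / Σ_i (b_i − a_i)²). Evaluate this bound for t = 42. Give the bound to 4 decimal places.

Σ(b_i − a_i)² = 27·2² + 164·3² = 1584.
Exponent = 2·42² / 1584 = 2.22727.
Bound = exp(−2.22727) = 0.10782.

0.1078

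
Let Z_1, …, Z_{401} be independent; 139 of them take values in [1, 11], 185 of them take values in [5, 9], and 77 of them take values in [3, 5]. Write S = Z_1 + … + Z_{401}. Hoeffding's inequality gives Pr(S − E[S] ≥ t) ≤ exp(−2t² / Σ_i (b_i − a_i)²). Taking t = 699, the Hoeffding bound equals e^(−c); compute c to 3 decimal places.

56.920

Σ(b_i − a_i)² = 139·10² + 185·4² + 77·2² = 17168.
c = 2t² / 17168 = 2·699² / 17168 = 56.9200.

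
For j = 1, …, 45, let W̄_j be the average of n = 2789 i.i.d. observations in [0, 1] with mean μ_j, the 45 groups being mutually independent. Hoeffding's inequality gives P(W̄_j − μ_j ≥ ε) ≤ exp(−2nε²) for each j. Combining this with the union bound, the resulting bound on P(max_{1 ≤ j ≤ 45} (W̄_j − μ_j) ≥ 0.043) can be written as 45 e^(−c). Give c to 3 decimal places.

10.314

Union bound over the 45 events: P(max_{1 ≤ j ≤ 45} (W̄_j − μ_j) ≥ 0.043) ≤ 45·exp(−2nε²) = 45 exp(−2·2789·0.043²).
So c = 2·2789·0.043² = 10.3137.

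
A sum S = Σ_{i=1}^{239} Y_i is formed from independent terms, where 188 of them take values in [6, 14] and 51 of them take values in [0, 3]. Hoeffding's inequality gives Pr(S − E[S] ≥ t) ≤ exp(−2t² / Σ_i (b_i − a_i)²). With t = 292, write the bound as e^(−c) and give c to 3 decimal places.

Σ(b_i − a_i)² = 188·8² + 51·3² = 12491.
c = 2t² / 12491 = 2·292² / 12491 = 13.6521.

13.652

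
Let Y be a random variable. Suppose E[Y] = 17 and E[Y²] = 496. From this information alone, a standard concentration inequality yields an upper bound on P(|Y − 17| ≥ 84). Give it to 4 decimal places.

The first two moments determine the variance, so Chebyshev's inequality is the sharpest standard bound available.
Var(Y) = E[Y²] − (E[Y])² = 496 − 289 = 207.
Chebyshev's inequality: P(|Y − μ| ≥ t) ≤ Var(Y)/t² = 207/7056 = 0.0293.

0.0293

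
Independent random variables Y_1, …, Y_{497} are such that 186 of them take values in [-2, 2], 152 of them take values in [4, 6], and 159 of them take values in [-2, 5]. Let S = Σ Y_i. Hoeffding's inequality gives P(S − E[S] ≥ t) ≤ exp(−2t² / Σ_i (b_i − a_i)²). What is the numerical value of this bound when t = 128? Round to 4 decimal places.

0.0561

Σ(b_i − a_i)² = 186·4² + 152·2² + 159·7² = 11375.
Exponent = 2·128² / 11375 = 2.88070.
Bound = exp(−2.88070) = 0.05610.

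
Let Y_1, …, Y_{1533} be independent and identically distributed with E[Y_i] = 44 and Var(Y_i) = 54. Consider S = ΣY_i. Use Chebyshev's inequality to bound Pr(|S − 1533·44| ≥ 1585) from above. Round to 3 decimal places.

0.033

Var(S) = n·Var(Y_i) = 1533·54 = 82782.
Chebyshev: Pr(|S − 1533·44| ≥ 1585) ≤ Var(S)/1585² = 82782/2512225 = 0.0330.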